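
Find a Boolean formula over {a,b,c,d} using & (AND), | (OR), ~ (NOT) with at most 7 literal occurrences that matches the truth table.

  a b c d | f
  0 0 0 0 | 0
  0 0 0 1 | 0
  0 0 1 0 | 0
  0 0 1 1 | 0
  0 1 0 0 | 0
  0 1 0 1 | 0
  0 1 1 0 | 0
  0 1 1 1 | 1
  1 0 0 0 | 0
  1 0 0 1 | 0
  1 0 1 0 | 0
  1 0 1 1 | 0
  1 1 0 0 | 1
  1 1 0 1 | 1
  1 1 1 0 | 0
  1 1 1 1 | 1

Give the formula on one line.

(((c | a) & (d & b)) | ((b & ~c) & a))

  (c | a) = 0011001111111111
  (d & b) = 0000010100000101
  ((c | a) & (d & b)) = 0000000100000101
  ~c = 1100110011001100
  (b & ~c) = 0000110000001100
  ((b & ~c) & a) = 0000000000001100
  (((c | a) & (d & b)) | ((b & ~c) & a)) = 0000000100001101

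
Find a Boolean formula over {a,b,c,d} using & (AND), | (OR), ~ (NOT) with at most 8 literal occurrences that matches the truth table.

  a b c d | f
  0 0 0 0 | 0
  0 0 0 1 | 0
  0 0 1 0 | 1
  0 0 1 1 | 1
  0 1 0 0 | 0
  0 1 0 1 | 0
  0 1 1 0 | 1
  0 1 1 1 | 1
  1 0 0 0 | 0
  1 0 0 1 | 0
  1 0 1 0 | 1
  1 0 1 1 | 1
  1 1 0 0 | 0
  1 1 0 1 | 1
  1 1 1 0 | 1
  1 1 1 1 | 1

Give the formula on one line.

  ~b = 1111000011110000
  (~b | a) = 1111000011111111
  (b & (~b | a)) = 0000000000001111
  ((b & (~b | a)) & d) = 0000000000000101
  (c | ((b & (~b | a)) & d)) = 0011001100110111

(c | ((b & (~b | a)) & d))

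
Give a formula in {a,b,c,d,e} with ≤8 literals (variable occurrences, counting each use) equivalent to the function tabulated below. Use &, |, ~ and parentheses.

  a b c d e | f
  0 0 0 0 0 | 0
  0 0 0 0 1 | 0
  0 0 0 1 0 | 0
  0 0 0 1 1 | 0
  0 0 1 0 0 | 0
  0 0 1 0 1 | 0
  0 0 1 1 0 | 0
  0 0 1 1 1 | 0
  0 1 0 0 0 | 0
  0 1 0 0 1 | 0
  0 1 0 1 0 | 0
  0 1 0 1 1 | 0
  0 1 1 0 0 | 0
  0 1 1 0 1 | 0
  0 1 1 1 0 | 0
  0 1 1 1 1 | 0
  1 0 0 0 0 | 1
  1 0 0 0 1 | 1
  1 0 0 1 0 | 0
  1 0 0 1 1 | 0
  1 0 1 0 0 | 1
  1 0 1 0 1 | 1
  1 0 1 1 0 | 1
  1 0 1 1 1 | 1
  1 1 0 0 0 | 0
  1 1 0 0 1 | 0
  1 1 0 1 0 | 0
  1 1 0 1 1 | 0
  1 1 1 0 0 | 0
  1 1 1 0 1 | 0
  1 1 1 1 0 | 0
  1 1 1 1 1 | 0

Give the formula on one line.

((a & (c | ((~d & ((c & ~a) | ~b)) & a))) & ~b)

  ~d = 11001100110011001100110011001100
  ~a = 11111111111111110000000000000000
  (c & ~a) = 00001111000011110000000000000000
  ~b = 11111111000000001111111100000000
  ((c & ~a) | ~b) = 11111111000011111111111100000000
  (~d & ((c & ~a) | ~b)) = 11001100000011001100110000000000
  ((~d & ((c & ~a) | ~b)) & a) = 00000000000000001100110000000000
  (c | ((~d & ((c & ~a) | ~b)) & a)) = 00001111000011111100111100001111
  (a & (c | ((~d & ((c & ~a) | ~b)) & a))) = 00000000000000001100111100001111
  ((a & (c | ((~d & ((c & ~a) | ~b)) & a))) & ~b) = 00000000000000001100111100000000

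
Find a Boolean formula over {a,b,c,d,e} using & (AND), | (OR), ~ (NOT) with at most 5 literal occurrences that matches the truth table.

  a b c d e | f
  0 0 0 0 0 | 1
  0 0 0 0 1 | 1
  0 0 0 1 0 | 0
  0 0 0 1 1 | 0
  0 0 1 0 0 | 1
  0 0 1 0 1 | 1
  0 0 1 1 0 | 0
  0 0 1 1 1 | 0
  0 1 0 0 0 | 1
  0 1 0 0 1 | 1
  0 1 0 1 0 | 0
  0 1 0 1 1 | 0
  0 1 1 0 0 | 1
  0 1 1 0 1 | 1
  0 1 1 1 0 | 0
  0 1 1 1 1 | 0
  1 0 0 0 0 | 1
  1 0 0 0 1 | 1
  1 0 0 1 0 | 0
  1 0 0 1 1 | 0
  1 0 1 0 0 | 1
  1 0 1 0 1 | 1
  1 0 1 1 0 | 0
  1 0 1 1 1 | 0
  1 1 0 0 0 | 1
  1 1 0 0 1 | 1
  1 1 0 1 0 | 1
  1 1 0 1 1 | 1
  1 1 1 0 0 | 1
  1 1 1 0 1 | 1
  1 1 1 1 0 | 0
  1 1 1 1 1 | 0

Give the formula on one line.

  ~c = 11110000111100001111000011110000
  (~c & a) = 00000000000000001111000011110000
  (b & (~c & a)) = 00000000000000000000000011110000
  ~d = 11001100110011001100110011001100
  ((b & (~c & a)) | ~d) = 11001100110011001100110011111100

((b & (~c & a)) | ~d)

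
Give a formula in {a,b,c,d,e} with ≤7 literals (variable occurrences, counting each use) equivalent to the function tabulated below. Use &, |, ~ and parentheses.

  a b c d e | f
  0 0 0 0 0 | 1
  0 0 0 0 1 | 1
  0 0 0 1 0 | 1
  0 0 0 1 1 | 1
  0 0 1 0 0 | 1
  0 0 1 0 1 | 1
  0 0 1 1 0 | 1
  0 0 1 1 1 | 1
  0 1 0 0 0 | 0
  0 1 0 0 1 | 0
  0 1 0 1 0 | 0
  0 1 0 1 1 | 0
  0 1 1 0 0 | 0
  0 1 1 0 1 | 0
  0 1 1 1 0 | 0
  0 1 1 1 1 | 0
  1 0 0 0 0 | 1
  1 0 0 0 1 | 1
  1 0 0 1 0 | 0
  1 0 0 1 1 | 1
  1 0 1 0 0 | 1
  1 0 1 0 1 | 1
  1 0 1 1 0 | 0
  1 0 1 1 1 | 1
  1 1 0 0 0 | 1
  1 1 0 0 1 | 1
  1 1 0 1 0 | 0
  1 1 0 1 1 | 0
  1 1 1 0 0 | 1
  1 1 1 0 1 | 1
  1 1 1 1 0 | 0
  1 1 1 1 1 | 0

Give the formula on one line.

(((~a | e) | ~d) & ((~d & a) | ~b))

  ~a = 11111111111111110000000000000000
  (~a | e) = 11111111111111110101010101010101
  ~d = 11001100110011001100110011001100
  ((~a | e) | ~d) = 11111111111111111101110111011101
  (~d & a) = 00000000000000001100110011001100
  ~b = 11111111000000001111111100000000
  ((~d & a) | ~b) = 11111111000000001111111111001100
  (((~a | e) | ~d) & ((~d & a) | ~b)) = 11111111000000001101110111001100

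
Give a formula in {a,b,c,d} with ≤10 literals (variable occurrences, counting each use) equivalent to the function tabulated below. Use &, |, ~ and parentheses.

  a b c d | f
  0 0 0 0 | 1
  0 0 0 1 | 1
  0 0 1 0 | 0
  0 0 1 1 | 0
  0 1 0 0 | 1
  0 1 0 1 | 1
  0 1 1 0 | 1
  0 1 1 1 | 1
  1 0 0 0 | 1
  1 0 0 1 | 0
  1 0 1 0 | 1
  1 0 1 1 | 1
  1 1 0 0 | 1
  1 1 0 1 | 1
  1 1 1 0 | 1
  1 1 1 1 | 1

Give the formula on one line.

  ~c = 1100110011001100
  ~d = 1010101010101010
  ~a = 1111111100000000
  (~d | ~a) = 1111111110101010
  (~c & (~d | ~a)) = 1100110010001000
  ~b = 1111000011110000
  (a & c) = 0000000000110011
  (~b & (a & c)) = 0000000000110000
  ((~c & (~d | ~a)) | (~b & (a & c))) = 1100110010111000
  (b | ((~c & (~d | ~a)) | (~b & (a & c)))) = 1100111110111111

(b | ((~c & (~d | ~a)) | (~b & (a & c))))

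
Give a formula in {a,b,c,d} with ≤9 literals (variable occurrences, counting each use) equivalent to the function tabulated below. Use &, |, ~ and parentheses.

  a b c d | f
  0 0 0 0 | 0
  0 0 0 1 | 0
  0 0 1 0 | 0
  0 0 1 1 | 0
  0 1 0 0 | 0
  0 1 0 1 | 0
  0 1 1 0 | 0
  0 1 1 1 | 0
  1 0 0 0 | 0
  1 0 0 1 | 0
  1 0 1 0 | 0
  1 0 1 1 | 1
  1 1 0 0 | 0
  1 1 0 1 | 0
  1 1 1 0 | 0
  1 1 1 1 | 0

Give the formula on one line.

((((~a | c) & (~c | d)) & a) & ~b)

  ~a = 1111111100000000
  (~a | c) = 1111111100110011
  ~c = 1100110011001100
  (~c | d) = 1101110111011101
  ((~a | c) & (~c | d)) = 1101110100010001
  (((~a | c) & (~c | d)) & a) = 0000000000010001
  ~b = 1111000011110000
  ((((~a | c) & (~c | d)) & a) & ~b) = 0000000000010000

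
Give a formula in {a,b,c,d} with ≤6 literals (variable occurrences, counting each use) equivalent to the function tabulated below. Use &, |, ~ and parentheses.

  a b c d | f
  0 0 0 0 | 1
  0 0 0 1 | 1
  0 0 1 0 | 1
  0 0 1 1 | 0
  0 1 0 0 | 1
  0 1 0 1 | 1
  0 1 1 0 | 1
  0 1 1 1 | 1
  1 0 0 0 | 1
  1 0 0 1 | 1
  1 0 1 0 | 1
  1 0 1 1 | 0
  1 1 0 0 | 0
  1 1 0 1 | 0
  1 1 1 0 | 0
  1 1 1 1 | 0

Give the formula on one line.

  ~a = 1111111100000000
  (a | b) = 0000111111111111
  (~a & (a | b)) = 0000111100000000
  ~d = 1010101010101010
  ~c = 1100110011001100
  (~d | ~c) = 1110111011101110
  ~b = 1111000011110000
  ((~d | ~c) & ~b) = 1110000011100000
  ((~a & (a | b)) | ((~d | ~c) & ~b)) = 1110111111100000

((~a & (a | b)) | ((~d | ~c) & ~b))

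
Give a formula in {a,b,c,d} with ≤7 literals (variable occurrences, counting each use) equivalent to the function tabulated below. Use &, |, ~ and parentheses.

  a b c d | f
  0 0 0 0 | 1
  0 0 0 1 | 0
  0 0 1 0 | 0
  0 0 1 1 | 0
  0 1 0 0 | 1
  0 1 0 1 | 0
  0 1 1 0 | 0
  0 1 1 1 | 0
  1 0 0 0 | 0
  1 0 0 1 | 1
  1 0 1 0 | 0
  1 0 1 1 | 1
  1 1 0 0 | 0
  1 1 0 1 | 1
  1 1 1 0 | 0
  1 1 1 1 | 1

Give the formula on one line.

(((~a & ~c) & ~d) | (d & a))

  ~a = 1111111100000000
  ~c = 1100110011001100
  (~a & ~c) = 1100110000000000
  ~d = 1010101010101010
  ((~a & ~c) & ~d) = 1000100000000000
  (d & a) = 0000000001010101
  (((~a & ~c) & ~d) | (d & a)) = 1000100001010101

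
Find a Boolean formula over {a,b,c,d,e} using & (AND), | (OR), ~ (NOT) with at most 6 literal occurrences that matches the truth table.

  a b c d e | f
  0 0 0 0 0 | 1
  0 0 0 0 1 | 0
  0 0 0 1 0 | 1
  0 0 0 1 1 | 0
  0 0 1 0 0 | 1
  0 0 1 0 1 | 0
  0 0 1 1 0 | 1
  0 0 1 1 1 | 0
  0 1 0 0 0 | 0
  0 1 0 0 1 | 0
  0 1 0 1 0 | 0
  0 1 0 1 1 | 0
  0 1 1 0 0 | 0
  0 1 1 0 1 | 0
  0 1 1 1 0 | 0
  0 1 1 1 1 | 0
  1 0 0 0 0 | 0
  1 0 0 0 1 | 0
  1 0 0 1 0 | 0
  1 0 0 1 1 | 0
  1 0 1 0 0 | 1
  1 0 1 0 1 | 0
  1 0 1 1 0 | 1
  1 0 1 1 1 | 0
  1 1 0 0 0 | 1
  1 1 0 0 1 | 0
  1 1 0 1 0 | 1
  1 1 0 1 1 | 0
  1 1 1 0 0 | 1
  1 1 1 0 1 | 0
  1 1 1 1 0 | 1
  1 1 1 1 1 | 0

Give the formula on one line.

  ~a = 11111111111111110000000000000000
  (b | ~a) = 11111111111111110000000011111111
  ((b | ~a) | c) = 11111111111111110000111111111111
  ~e = 10101010101010101010101010101010
  ~b = 11111111000000001111111100000000
  (a | ~b) = 11111111000000001111111111111111
  (~e & (a | ~b)) = 10101010000000001010101010101010
  (((b | ~a) | c) & (~e & (a | ~b))) = 10101010000000000000101010101010

(((b | ~a) | c) & (~e & (a | ~b)))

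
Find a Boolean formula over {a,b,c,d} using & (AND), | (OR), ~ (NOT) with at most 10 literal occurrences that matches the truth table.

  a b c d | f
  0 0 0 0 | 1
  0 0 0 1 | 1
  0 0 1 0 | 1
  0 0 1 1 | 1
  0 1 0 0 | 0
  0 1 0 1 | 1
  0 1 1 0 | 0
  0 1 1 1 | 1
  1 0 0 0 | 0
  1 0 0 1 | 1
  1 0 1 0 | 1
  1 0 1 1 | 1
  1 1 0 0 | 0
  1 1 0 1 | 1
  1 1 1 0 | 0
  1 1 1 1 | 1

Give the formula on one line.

  ~d = 1010101010101010
  ~b = 1111000011110000
  (~d & ~b) = 1010000010100000
  (d | (~d & ~b)) = 1111010111110101
  ~a = 1111111100000000
  (~a | c) = 1111111100110011
  ~c = 1100110011001100
  (~c | ~d) = 1110111011101110
  ((~c | ~d) & d) = 0100010001000100
  ((~a | c) | ((~c | ~d) & d)) = 1111111101110111
  ((d | (~d & ~b)) & ((~a | c) | ((~c | ~d) & d))) = 1111010101110101

((d | (~d & ~b)) & ((~a | c) | ((~c | ~d) & d)))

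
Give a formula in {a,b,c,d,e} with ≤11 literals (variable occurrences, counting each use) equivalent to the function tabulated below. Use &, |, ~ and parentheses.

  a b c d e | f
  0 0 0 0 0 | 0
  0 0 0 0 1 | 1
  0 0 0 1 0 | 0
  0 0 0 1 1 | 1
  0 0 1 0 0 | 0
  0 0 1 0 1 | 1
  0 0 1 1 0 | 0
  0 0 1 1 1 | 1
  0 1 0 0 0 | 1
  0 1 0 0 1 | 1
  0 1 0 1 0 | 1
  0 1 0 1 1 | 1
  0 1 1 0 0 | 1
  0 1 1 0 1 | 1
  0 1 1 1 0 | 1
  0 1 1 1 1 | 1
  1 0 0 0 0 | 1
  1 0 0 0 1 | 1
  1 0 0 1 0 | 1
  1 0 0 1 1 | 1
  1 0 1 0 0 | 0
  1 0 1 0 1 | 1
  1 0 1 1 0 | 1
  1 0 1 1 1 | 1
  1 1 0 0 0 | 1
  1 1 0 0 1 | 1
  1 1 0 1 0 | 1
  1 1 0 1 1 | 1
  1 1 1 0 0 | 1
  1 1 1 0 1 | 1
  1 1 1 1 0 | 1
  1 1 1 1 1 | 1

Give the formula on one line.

((e | (((d & c) | (b | ~c)) & ((~b | ~c) & a))) | b)

  (d & c) = 00000011000000110000001100000011
  ~c = 11110000111100001111000011110000
  (b | ~c) = 11110000111111111111000011111111
  ((d & c) | (b | ~c)) = 11110011111111111111001111111111
  ~b = 11111111000000001111111100000000
  (~b | ~c) = 11111111111100001111111111110000
  ((~b | ~c) & a) = 00000000000000001111111111110000
  (((d & c) | (b | ~c)) & ((~b | ~c) & a)) = 00000000000000001111001111110000
  (e | (((d & c) | (b | ~c)) & ((~b | ~c) & a))) = 01010101010101011111011111110101
  ((e | (((d & c) | (b | ~c)) & ((~b | ~c) & a))) | b) = 01010101111111111111011111111111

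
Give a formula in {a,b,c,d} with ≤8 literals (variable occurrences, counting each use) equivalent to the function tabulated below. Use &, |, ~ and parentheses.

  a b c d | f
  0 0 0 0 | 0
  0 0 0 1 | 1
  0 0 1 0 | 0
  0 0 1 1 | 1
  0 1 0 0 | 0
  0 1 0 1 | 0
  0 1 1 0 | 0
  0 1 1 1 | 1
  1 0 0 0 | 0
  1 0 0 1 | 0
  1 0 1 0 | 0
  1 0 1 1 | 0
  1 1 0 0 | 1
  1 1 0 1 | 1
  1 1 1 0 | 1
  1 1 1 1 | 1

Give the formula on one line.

  ~b = 1111000011110000
  (a | ~b) = 1111000011111111
  ((a | ~b) & b) = 0000000000001111
  ~a = 1111111100000000
  (~a & ~b) = 1111000000000000
  (b & c) = 0000001100000011
  ((~a & ~b) | (b & c)) = 1111001100000011
  (((~a & ~b) | (b & c)) & d) = 0101000100000001
  (((a | ~b) & b) | (((~a & ~b) | (b & c)) & d)) = 0101000100001111

(((a | ~b) & b) | (((~a & ~b) | (b & c)) & d))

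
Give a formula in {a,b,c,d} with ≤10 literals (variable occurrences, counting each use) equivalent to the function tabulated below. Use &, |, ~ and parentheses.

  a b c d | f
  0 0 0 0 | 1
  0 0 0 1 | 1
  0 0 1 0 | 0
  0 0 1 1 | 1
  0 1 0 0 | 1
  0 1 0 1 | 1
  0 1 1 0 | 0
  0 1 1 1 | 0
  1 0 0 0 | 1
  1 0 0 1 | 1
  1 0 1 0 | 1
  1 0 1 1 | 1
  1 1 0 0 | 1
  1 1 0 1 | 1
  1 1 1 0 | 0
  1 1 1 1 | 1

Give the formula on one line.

(((~b | (d & a)) & (a | (d | b))) | ~c)

  ~b = 1111000011110000
  (d & a) = 0000000001010101
  (~b | (d & a)) = 1111000011110101
  (d | b) = 0101111101011111
  (a | (d | b)) = 0101111111111111
  ((~b | (d & a)) & (a | (d | b))) = 0101000011110101
  ~c = 1100110011001100
  (((~b | (d & a)) & (a | (d | b))) | ~c) = 1101110011111101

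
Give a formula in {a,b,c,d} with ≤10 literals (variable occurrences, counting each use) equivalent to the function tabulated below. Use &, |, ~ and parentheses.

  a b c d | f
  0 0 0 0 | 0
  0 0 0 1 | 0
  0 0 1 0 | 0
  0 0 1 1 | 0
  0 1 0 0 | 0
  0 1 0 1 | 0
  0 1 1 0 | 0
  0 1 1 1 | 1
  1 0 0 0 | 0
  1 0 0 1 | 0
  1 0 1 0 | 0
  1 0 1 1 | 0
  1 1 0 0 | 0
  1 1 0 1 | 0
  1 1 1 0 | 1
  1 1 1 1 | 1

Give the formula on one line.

  ~b = 1111000011110000
  (c | ~b) = 1111001111110011
  (c & a) = 0000000000110011
  ~c = 1100110011001100
  (d | ~c) = 1101110111011101
  ((c & a) | (d | ~c)) = 1101110111111111
  ((c | ~b) & ((c & a) | (d | ~c))) = 1101000111110011
  (((c | ~b) & ((c & a) | (d | ~c))) & b) = 0000000100000011

(((c | ~b) & ((c & a) | (d | ~c))) & b)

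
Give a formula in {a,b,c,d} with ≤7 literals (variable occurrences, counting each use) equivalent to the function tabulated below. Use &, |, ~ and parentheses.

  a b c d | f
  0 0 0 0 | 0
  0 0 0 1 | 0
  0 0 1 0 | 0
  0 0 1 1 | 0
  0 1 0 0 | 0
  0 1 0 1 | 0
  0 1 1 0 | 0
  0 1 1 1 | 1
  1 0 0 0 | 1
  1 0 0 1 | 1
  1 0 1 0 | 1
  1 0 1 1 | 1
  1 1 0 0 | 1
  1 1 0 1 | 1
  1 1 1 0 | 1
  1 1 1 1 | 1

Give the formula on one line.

  (d & c) = 0001000100010001
  ((d & c) & b) = 0000000100000001
  (((d & c) & b) | a) = 0000000111111111

(((d & c) & b) | a)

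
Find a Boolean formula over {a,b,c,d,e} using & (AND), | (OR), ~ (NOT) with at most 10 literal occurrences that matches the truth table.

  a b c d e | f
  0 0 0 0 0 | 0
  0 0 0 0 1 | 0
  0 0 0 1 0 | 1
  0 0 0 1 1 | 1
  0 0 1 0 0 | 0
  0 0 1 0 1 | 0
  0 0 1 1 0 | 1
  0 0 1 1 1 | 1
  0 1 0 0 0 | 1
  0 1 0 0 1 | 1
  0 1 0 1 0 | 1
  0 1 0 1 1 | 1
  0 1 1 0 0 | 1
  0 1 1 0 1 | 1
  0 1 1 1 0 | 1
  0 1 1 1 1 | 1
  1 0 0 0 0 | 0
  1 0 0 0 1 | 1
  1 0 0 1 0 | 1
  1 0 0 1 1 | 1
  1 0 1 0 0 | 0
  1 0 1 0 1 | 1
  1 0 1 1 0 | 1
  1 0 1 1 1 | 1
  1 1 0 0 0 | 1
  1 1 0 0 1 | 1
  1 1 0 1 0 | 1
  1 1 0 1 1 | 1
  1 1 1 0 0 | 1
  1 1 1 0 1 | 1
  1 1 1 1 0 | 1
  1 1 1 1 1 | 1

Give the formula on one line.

(((b | e) & (a | (b & ((~b | ~a) | e)))) | d)

  (b | e) = 01010101111111110101010111111111
  ~b = 11111111000000001111111100000000
  ~a = 11111111111111110000000000000000
  (~b | ~a) = 11111111111111111111111100000000
  ((~b | ~a) | e) = 11111111111111111111111101010101
  (b & ((~b | ~a) | e)) = 00000000111111110000000001010101
  (a | (b & ((~b | ~a) | e))) = 00000000111111111111111111111111
  ((b | e) & (a | (b & ((~b | ~a) | e)))) = 00000000111111110101010111111111
  (((b | e) & (a | (b & ((~b | ~a) | e)))) | d) = 00110011111111110111011111111111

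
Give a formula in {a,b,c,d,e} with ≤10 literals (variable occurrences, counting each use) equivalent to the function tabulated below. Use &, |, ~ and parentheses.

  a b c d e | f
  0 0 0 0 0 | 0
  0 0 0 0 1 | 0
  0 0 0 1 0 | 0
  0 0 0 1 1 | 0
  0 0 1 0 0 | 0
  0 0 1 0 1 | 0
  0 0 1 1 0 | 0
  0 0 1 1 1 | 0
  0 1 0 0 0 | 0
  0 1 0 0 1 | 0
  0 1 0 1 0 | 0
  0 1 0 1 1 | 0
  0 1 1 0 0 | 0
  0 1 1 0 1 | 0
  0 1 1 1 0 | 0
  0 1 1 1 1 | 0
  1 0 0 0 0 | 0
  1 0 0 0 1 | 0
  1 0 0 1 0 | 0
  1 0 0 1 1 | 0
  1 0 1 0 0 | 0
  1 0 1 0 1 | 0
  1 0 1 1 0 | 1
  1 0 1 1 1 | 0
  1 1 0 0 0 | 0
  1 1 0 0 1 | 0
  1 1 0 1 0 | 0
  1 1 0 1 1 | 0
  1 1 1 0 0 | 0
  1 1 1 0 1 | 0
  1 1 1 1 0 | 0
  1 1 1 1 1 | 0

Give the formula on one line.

((~e & (c & ((b | a) & (d | ~a)))) & ~b)

  ~e = 10101010101010101010101010101010
  (b | a) = 00000000111111111111111111111111
  ~a = 11111111111111110000000000000000
  (d | ~a) = 11111111111111110011001100110011
  ((b | a) & (d | ~a)) = 00000000111111110011001100110011
  (c & ((b | a) & (d | ~a))) = 00000000000011110000001100000011
  (~e & (c & ((b | a) & (d | ~a)))) = 00000000000010100000001000000010
  ~b = 11111111000000001111111100000000
  ((~e & (c & ((b | a) & (d | ~a)))) & ~b) = 00000000000000000000001000000000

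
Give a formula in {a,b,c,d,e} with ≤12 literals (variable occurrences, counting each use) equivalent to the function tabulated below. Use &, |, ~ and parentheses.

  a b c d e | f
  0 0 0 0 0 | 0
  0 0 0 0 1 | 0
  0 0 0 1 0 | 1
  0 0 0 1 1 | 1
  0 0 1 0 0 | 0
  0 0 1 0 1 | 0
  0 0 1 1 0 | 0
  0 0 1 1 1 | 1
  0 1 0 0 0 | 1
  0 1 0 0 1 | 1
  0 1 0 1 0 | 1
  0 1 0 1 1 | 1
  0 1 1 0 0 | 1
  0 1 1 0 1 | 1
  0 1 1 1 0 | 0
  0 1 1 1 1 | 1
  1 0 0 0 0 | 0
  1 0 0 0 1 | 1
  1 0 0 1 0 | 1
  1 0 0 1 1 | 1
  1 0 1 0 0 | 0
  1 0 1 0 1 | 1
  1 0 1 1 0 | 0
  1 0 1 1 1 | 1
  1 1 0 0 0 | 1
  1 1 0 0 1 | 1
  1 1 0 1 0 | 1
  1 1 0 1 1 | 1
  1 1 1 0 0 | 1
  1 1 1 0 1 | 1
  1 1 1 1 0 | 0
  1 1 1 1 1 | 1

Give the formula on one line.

  ~a = 11111111111111110000000000000000
  (d & ~a) = 00110011001100110000000000000000
  (a | b) = 00000000111111111111111111111111
  ((d & ~a) | (a | b)) = 00110011111111111111111111111111
  ~d = 11001100110011001100110011001100
  (~d & b) = 00000000110011000000000011001100
  (e | (~d & b)) = 01010101110111010101010111011101
  ~c = 11110000111100001111000011110000
  (~c & d) = 00110000001100000011000000110000
  ((e | (~d & b)) | (~c & d)) = 01110101111111010111010111111101
  (((d & ~a) | (a | b)) & ((e | (~d & b)) | (~c & d))) = 00110001111111010111010111111101

(((d & ~a) | (a | b)) & ((e | (~d & b)) | (~c & d)))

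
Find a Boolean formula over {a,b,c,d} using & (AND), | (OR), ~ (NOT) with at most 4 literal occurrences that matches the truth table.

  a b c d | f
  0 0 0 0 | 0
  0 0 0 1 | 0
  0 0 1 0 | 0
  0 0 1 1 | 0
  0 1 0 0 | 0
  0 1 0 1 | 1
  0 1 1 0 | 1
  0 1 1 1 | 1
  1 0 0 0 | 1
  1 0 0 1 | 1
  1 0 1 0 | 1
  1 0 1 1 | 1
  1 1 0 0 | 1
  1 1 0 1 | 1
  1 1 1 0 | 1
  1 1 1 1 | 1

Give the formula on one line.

(a | (b & (c | d)))

  (c | d) = 0111011101110111
  (b & (c | d)) = 0000011100000111
  (a | (b & (c | d))) = 0000011111111111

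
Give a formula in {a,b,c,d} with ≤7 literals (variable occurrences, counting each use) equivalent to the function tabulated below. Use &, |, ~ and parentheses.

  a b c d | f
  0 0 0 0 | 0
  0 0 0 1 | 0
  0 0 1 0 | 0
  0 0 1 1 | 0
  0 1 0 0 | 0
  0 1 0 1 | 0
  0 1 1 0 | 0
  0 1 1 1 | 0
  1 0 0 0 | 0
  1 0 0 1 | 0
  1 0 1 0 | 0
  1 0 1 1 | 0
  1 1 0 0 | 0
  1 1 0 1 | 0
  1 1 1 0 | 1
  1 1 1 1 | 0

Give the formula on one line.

((~d & (b & c)) & a)

  ~d = 1010101010101010
  (b & c) = 0000001100000011
  (~d & (b & c)) = 0000001000000010
  ((~d & (b & c)) & a) = 0000000000000010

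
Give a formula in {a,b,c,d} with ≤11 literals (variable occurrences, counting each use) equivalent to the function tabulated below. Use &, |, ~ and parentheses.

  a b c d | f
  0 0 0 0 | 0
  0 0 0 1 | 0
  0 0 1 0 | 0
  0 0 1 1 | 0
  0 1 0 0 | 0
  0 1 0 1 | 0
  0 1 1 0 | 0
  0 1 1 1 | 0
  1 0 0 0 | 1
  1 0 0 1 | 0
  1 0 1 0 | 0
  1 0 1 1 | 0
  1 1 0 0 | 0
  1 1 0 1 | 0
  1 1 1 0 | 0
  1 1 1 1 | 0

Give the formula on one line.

((((~d | ~a) & ((d | a) | (c | b))) & (~d & ~b)) & ~c)

  ~d = 1010101010101010
  ~a = 1111111100000000
  (~d | ~a) = 1111111110101010
  (d | a) = 0101010111111111
  (c | b) = 0011111100111111
  ((d | a) | (c | b)) = 0111111111111111
  ((~d | ~a) & ((d | a) | (c | b))) = 0111111110101010
  ~b = 1111000011110000
  (~d & ~b) = 1010000010100000
  (((~d | ~a) & ((d | a) | (c | b))) & (~d & ~b)) = 0010000010100000
  ~c = 1100110011001100
  ((((~d | ~a) & ((d | a) | (c | b))) & (~d & ~b)) & ~c) = 0000000010000000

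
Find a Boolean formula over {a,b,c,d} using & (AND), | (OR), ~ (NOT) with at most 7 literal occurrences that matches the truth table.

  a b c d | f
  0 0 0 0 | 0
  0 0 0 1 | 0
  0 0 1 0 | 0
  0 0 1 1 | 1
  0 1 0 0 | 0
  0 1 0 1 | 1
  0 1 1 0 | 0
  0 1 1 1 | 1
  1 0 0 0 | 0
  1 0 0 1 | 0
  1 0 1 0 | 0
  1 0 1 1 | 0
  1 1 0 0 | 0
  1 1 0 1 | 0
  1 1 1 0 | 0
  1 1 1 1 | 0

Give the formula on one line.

  (b | c) = 0011111100111111
  ~a = 1111111100000000
  ~d = 1010101010101010
  (~a & ~d) = 1010101000000000
  ((b | c) | (~a & ~d)) = 1011111100111111
  (d & ~a) = 0101010100000000
  (((b | c) | (~a & ~d)) & (d & ~a)) = 0001010100000000

(((b | c) | (~a & ~d)) & (d & ~a))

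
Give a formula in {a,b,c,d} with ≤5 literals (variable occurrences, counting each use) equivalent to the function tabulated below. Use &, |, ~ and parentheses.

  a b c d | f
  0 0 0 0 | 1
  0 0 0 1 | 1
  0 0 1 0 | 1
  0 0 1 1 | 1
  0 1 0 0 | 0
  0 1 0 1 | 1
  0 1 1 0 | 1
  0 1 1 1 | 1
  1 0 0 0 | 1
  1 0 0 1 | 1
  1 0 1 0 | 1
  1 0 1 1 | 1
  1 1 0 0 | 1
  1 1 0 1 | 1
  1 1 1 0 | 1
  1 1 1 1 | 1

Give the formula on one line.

  ~c = 1100110011001100
  ~b = 1111000011110000
  (~c & ~b) = 1100000011000000
  ((~c & ~b) | d) = 1101010111010101
  (((~c & ~b) | d) | a) = 1101010111111111
  (c | (((~c & ~b) | d) | a)) = 1111011111111111

(c | (((~c & ~b) | d) | a))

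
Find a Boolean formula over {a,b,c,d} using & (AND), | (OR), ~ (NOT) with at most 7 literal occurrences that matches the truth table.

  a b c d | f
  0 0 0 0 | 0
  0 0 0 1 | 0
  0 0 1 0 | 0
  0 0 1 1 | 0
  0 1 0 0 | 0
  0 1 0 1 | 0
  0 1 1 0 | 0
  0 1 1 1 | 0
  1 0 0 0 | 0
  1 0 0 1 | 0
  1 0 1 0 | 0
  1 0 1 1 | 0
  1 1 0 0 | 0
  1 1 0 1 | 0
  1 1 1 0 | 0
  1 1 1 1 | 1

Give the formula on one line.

  (d & c) = 0001000100010001
  (b & a) = 0000000000001111
  ((d & c) & (b & a)) = 0000000000000001

((d & c) & (b & a))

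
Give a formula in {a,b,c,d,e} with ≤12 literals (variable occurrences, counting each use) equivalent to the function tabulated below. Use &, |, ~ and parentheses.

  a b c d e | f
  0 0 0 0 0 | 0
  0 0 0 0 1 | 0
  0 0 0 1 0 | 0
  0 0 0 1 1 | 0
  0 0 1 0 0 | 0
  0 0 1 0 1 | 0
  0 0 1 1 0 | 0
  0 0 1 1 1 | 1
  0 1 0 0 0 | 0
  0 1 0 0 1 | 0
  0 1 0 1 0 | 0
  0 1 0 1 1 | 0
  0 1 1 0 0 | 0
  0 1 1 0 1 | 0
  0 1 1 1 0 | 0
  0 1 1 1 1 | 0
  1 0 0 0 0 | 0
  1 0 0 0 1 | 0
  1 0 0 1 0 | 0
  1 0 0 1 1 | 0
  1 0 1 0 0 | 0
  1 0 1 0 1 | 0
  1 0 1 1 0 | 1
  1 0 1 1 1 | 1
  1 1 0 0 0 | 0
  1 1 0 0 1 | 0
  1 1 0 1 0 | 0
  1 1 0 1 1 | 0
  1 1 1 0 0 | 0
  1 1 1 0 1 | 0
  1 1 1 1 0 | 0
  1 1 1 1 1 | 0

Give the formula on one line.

((((~b & a) | (~e & ~c)) | (e & (~c | ~b))) & (d & c))

  ~b = 11111111000000001111111100000000
  (~b & a) = 00000000000000001111111100000000
  ~e = 10101010101010101010101010101010
  ~c = 11110000111100001111000011110000
  (~e & ~c) = 10100000101000001010000010100000
  ((~b & a) | (~e & ~c)) = 10100000101000001111111110100000
  (~c | ~b) = 11111111111100001111111111110000
  (e & (~c | ~b)) = 01010101010100000101010101010000
  (((~b & a) | (~e & ~c)) | (e & (~c | ~b))) = 11110101111100001111111111110000
  (d & c) = 00000011000000110000001100000011
  ((((~b & a) | (~e & ~c)) | (e & (~c | ~b))) & (d & c)) = 00000001000000000000001100000000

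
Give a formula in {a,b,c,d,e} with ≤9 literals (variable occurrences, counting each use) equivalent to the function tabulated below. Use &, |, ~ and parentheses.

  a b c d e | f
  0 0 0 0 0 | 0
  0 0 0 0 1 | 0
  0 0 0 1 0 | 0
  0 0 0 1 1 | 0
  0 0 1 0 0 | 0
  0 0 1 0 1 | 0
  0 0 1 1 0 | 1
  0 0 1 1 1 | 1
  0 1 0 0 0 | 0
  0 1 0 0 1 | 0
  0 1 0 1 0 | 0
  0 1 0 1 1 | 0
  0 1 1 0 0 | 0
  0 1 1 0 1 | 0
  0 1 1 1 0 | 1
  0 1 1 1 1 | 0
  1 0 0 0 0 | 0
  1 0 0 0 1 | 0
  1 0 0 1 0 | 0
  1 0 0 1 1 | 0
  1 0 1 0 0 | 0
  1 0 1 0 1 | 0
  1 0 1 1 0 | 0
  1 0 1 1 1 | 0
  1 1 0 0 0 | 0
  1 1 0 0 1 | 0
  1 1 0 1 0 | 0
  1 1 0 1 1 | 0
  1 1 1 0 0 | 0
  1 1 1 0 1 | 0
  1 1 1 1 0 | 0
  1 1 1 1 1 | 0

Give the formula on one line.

(((~b & (e | ~a)) | ((~e | ~d) | a)) & ((~a & d) & c))

  ~b = 11111111000000001111111100000000
  ~a = 11111111111111110000000000000000
  (e | ~a) = 11111111111111110101010101010101
  (~b & (e | ~a)) = 11111111000000000101010100000000
  ~e = 10101010101010101010101010101010
  ~d = 11001100110011001100110011001100
  (~e | ~d) = 11101110111011101110111011101110
  ((~e | ~d) | a) = 11101110111011101111111111111111
  ((~b & (e | ~a)) | ((~e | ~d) | a)) = 11111111111011101111111111111111
  (~a & d) = 00110011001100110000000000000000
  ((~a & d) & c) = 00000011000000110000000000000000
  (((~b & (e | ~a)) | ((~e | ~d) | a)) & ((~a & d) & c)) = 00000011000000100000000000000000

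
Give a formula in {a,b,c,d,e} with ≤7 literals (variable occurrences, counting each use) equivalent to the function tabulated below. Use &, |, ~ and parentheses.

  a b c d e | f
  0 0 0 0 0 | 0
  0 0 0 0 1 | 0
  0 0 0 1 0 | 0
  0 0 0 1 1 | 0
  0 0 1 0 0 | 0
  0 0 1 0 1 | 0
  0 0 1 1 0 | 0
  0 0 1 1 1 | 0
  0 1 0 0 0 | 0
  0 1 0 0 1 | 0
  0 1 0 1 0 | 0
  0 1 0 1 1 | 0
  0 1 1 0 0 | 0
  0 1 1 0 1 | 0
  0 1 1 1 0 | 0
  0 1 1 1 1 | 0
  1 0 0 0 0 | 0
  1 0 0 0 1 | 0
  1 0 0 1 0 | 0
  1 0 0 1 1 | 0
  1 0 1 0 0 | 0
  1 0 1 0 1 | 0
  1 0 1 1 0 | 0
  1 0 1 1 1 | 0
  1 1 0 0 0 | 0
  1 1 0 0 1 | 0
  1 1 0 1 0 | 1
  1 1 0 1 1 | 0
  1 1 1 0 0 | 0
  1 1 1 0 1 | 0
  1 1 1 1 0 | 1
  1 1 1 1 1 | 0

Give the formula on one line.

((d & ((~a | ~e) & b)) & (b & a))

  ~a = 11111111111111110000000000000000
  ~e = 10101010101010101010101010101010
  (~a | ~e) = 11111111111111111010101010101010
  ((~a | ~e) & b) = 00000000111111110000000010101010
  (d & ((~a | ~e) & b)) = 00000000001100110000000000100010
  (b & a) = 00000000000000000000000011111111
  ((d & ((~a | ~e) & b)) & (b & a)) = 00000000000000000000000000100010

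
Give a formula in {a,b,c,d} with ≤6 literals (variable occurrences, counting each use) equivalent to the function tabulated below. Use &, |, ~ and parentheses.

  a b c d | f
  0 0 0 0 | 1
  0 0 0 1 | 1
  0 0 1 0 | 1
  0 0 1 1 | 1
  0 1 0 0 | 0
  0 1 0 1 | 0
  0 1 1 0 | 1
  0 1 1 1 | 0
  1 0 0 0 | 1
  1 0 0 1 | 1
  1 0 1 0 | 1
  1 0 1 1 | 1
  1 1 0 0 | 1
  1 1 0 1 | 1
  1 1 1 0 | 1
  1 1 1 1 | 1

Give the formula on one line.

(~b | (a | (~d & c)))

  ~b = 1111000011110000
  ~d = 1010101010101010
  (~d & c) = 0010001000100010
  (a | (~d & c)) = 0010001011111111
  (~b | (a | (~d & c))) = 1111001011111111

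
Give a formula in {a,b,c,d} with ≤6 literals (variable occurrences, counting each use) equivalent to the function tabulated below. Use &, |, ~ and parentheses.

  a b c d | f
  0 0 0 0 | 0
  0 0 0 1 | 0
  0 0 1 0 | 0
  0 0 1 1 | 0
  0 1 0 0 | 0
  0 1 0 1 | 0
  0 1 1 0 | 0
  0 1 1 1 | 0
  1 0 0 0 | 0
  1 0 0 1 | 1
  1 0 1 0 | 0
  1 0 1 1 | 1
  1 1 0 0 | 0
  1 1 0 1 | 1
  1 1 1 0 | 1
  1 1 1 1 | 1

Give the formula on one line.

  (c & b) = 0000001100000011
  (d | (c & b)) = 0101011101010111
  ~a = 1111111100000000
  (~a | d) = 1111111101010101
  ((d | (c & b)) | (~a | d)) = 1111111101010111
  (((d | (c & b)) | (~a | d)) & a) = 0000000001010111

(((d | (c & b)) | (~a | d)) & a)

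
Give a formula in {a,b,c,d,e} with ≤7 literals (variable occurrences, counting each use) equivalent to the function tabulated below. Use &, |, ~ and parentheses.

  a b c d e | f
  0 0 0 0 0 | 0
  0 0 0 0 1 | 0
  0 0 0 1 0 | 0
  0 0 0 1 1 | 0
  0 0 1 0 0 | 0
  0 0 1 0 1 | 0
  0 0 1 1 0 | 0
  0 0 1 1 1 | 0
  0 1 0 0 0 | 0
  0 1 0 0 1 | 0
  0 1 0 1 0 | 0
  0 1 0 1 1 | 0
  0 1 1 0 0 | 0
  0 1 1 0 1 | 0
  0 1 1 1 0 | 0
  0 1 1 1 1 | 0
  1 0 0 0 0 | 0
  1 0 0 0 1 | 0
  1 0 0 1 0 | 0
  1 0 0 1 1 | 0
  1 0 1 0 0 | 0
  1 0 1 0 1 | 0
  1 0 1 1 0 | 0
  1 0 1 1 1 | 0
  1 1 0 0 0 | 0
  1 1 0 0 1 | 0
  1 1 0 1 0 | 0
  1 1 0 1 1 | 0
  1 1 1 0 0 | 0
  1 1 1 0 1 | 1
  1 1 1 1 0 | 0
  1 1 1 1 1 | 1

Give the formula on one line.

  (b & e) = 00000000010101010000000001010101
  (a & c) = 00000000000000000000111100001111
  ((b & e) & (a & c)) = 00000000000000000000000000000101

((b & e) & (a & c))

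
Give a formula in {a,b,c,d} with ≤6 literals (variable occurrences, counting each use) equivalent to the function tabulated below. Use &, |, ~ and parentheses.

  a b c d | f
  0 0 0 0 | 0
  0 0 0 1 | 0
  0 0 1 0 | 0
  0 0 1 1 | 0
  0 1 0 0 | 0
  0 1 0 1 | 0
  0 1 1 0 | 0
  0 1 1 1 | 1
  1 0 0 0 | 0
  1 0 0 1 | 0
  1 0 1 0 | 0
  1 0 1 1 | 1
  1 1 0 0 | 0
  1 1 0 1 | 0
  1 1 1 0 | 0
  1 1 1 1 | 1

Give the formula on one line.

  (a | b) = 0000111111111111
  ((a | b) & d) = 0000010101010101
  (c & ((a | b) & d)) = 0000000100010001

(c & ((a | b) & d))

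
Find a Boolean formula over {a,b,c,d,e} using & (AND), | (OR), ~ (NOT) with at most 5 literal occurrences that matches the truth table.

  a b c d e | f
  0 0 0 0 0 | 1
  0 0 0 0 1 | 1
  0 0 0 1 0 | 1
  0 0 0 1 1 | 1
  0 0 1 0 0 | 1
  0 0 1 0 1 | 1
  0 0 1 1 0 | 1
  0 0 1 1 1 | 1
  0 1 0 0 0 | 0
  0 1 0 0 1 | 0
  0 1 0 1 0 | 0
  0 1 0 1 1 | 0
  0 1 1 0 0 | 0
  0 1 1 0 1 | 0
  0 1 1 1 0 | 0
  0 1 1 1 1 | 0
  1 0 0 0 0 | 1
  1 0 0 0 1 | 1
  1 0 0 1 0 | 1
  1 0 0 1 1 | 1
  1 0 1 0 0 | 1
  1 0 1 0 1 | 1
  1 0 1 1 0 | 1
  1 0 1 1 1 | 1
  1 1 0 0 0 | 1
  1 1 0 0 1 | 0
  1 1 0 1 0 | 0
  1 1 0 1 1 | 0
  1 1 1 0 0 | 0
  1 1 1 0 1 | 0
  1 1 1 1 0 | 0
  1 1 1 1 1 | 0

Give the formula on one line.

(((~e & a) & (~c & ~d)) | ~b)

  ~e = 10101010101010101010101010101010
  (~e & a) = 00000000000000001010101010101010
  ~c = 11110000111100001111000011110000
  ~d = 11001100110011001100110011001100
  (~c & ~d) = 11000000110000001100000011000000
  ((~e & a) & (~c & ~d)) = 00000000000000001000000010000000
  ~b = 11111111000000001111111100000000
  (((~e & a) & (~c & ~d)) | ~b) = 11111111000000001111111110000000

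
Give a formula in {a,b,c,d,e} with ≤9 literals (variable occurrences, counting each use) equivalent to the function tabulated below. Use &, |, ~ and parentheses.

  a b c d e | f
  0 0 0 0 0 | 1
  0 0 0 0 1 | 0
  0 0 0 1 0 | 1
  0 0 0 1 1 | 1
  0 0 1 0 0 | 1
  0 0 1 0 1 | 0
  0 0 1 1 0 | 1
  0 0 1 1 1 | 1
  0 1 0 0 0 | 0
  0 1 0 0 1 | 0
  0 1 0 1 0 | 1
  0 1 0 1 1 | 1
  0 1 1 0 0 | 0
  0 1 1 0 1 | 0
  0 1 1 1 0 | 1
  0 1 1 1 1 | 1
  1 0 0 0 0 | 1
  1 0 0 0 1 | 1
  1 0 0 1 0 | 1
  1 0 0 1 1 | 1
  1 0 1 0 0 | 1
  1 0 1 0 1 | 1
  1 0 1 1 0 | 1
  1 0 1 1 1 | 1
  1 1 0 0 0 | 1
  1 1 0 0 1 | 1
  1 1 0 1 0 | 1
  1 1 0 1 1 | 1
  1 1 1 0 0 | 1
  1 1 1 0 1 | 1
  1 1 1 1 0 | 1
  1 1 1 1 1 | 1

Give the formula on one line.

  (a | d) = 00110011001100111111111111111111
  ~a = 11111111111111110000000000000000
  ~b = 11111111000000001111111100000000
  ~e = 10101010101010101010101010101010
  (~b & ~e) = 10101010000000001010101000000000
  (d | (~b & ~e)) = 10111011001100111011101100110011
  (~a & (d | (~b & ~e))) = 10111011001100110000000000000000
  ((a | d) | (~a & (d | (~b & ~e)))) = 10111011001100111111111111111111

((a | d) | (~a & (d | (~b & ~e))))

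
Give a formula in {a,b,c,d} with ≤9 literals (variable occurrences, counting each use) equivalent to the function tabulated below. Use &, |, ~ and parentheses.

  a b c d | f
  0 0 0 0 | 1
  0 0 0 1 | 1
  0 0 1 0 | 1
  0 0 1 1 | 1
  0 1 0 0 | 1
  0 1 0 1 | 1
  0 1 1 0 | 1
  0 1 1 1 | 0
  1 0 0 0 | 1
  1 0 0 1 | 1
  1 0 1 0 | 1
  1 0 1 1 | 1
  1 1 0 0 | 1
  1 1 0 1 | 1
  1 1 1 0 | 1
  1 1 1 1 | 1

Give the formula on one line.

(~d | ((d & ~c) | (((c & ~d) | ((d | ~b) & a)) | ~b)))

  ~d = 1010101010101010
  ~c = 1100110011001100
  (d & ~c) = 0100010001000100
  (c & ~d) = 0010001000100010
  ~b = 1111000011110000
  (d | ~b) = 1111010111110101
  ((d | ~b) & a) = 0000000011110101
  ((c & ~d) | ((d | ~b) & a)) = 0010001011110111
  (((c & ~d) | ((d | ~b) & a)) | ~b) = 1111001011110111
  ((d & ~c) | (((c & ~d) | ((d | ~b) & a)) | ~b)) = 1111011011110111
  (~d | ((d & ~c) | (((c & ~d) | ((d | ~b) & a)) | ~b))) = 1111111011111111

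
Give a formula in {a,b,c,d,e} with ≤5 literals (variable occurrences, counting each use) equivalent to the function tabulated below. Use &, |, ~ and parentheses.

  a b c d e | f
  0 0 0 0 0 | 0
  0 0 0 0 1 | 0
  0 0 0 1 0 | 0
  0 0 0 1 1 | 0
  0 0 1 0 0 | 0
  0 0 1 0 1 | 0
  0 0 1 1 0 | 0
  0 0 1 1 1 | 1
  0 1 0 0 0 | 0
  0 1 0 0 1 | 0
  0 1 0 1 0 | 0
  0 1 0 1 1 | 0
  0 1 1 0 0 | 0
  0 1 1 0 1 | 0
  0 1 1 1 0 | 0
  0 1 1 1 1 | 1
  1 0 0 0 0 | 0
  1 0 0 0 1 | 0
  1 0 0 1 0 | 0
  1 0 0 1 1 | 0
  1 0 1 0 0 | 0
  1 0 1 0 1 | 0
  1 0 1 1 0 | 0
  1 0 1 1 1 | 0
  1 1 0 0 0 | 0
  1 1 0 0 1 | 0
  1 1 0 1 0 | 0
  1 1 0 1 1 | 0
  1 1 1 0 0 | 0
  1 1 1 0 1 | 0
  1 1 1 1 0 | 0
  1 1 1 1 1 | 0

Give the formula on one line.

((d & (c & ~a)) & e)

  ~a = 11111111111111110000000000000000
  (c & ~a) = 00001111000011110000000000000000
  (d & (c & ~a)) = 00000011000000110000000000000000
  ((d & (c & ~a)) & e) = 00000001000000010000000000000000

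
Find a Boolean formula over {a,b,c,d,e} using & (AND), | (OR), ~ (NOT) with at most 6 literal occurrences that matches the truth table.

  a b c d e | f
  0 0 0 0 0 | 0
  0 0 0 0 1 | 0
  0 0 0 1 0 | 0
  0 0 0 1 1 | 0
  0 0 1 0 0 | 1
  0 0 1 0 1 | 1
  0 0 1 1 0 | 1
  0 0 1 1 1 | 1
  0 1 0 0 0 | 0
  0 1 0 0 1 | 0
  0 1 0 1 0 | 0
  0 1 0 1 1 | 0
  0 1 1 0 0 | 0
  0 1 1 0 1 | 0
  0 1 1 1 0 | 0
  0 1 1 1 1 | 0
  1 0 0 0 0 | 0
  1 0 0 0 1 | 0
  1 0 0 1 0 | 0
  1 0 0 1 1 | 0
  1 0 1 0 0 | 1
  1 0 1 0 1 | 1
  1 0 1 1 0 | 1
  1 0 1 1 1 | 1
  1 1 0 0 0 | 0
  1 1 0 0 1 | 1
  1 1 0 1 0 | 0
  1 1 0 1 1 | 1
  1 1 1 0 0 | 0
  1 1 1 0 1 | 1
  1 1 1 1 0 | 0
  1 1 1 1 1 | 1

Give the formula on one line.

  (e & a) = 00000000000000000101010101010101
  (b & (e & a)) = 00000000000000000000000001010101
  ~b = 11111111000000001111111100000000
  (~b & c) = 00001111000000000000111100000000
  ((b & (e & a)) | (~b & c)) = 00001111000000000000111101010101

((b & (e & a)) | (~b & c))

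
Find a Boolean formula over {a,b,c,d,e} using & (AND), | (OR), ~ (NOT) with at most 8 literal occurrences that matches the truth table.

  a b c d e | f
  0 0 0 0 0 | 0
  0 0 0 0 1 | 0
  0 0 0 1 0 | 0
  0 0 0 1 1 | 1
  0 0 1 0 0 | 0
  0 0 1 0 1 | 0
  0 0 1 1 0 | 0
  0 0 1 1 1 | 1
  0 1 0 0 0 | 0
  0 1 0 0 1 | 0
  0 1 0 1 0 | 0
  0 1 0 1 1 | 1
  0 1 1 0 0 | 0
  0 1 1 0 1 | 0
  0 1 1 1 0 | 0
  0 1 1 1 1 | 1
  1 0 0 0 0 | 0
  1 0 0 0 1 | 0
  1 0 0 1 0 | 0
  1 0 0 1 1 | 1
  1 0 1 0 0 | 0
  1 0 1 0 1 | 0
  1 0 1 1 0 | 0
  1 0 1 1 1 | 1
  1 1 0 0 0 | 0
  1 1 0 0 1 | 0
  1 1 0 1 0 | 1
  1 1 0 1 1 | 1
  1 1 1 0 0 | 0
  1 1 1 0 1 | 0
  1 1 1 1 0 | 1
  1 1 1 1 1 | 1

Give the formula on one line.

  ~e = 10101010101010101010101010101010
  (~e | d) = 10111011101110111011101110111011
  (a & d) = 00000000000000000011001100110011
  ((a & d) & b) = 00000000000000000000000000110011
  (e | ((a & d) & b)) = 01010101010101010101010101110111
  ((~e | d) & (e | ((a & d) & b))) = 00010001000100010001000100110011

((~e | d) & (e | ((a & d) & b)))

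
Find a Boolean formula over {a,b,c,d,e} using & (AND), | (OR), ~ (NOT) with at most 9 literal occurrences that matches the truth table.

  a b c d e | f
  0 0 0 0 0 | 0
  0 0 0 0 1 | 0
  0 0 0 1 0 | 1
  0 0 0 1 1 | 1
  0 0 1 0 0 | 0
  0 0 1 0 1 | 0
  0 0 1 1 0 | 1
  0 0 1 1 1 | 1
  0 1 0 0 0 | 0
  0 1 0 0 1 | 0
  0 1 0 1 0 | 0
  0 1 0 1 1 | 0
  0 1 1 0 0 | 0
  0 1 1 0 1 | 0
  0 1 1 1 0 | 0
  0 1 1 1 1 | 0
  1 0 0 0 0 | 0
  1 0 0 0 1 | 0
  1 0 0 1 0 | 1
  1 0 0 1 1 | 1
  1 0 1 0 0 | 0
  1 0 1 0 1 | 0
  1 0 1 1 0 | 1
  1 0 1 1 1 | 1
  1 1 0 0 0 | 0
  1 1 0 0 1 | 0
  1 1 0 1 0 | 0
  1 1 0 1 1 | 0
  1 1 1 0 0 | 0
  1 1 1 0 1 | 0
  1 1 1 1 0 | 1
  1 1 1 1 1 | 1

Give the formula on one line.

  ~b = 11111111000000001111111100000000
  ~c = 11110000111100001111000011110000
  (~b | ~c) = 11111111111100001111111111110000
  ((~b | ~c) | a) = 11111111111100001111111111111111
  (b | d) = 00110011111111110011001111111111
  (c | ~b) = 11111111000011111111111100001111
  ((b | d) & (c | ~b)) = 00110011000011110011001100001111
  (c | ((b | d) & (c | ~b))) = 00111111000011110011111100001111
  ((c | ((b | d) & (c | ~b))) & d) = 00110011000000110011001100000011
  (((~b | ~c) | a) & ((c | ((b | d) & (c | ~b))) & d)) = 00110011000000000011001100000011

(((~b | ~c) | a) & ((c | ((b | d) & (c | ~b))) & d))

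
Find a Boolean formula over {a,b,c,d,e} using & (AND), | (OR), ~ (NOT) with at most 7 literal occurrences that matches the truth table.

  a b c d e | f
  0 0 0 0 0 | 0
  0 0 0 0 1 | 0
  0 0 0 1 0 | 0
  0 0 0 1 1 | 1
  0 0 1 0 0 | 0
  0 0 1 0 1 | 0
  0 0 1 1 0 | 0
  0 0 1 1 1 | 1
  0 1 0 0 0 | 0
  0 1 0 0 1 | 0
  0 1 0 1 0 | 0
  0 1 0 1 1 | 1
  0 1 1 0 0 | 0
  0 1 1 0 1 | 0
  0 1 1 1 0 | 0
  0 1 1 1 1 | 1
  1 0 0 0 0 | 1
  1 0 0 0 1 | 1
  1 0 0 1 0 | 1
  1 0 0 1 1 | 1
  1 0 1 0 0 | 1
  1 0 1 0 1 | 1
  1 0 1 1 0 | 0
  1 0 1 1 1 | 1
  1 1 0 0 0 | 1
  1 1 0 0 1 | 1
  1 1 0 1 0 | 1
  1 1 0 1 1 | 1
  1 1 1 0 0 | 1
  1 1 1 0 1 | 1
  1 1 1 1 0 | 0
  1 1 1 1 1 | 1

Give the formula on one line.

((d & e) | (a & (~d | (~c & (~e | d)))))

  (d & e) = 00010001000100010001000100010001
  ~d = 11001100110011001100110011001100
  ~c = 11110000111100001111000011110000
  ~e = 10101010101010101010101010101010
  (~e | d) = 10111011101110111011101110111011
  (~c & (~e | d)) = 10110000101100001011000010110000
  (~d | (~c & (~e | d))) = 11111100111111001111110011111100
  (a & (~d | (~c & (~e | d)))) = 00000000000000001111110011111100
  ((d & e) | (a & (~d | (~c & (~e | d))))) = 00010001000100011111110111111101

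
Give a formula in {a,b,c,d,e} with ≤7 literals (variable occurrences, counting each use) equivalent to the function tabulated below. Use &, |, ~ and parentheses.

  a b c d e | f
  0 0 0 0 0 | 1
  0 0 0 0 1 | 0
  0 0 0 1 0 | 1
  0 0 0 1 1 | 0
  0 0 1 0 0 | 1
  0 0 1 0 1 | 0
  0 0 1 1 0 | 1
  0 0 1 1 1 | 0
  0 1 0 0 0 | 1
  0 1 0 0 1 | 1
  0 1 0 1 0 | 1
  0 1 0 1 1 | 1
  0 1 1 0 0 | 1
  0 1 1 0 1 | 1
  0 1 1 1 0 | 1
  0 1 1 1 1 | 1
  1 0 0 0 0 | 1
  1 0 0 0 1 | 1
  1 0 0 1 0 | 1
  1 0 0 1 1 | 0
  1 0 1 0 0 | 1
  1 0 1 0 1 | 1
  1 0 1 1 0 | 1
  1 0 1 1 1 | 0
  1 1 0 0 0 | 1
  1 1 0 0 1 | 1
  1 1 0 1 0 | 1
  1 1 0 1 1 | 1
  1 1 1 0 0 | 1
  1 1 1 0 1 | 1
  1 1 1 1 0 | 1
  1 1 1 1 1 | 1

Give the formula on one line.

  ~d = 11001100110011001100110011001100
  (a & ~d) = 00000000000000001100110011001100
  (a & e) = 00000000000000000101010101010101
  ((a & ~d) & (a & e)) = 00000000000000000100010001000100
  ~e = 10101010101010101010101010101010
  (~e | b) = 10101010111111111010101011111111
  (((a & ~d) & (a & e)) | (~e | b)) = 10101010111111111110111011111111

(((a & ~d) & (a & e)) | (~e | b))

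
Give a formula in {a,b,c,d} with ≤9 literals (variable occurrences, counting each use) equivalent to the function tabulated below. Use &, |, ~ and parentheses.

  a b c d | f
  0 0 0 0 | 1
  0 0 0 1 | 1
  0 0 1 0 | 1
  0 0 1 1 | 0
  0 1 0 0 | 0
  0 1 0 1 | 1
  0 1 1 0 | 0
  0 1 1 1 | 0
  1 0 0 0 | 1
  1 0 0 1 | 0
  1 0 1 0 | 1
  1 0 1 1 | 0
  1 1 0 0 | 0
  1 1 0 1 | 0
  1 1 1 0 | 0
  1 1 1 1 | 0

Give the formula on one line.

  ~c = 1100110011001100
  ~d = 1010101010101010
  (~c | ~d) = 1110111011101110
  (d & (~c | ~d)) = 0100010001000100
  ~a = 1111111100000000
  ((d & (~c | ~d)) & ~a) = 0100010000000000
  ~b = 1111000011110000
  (~d & ~b) = 1010000010100000
  (((d & (~c | ~d)) & ~a) | (~d & ~b)) = 1110010010100000

(((d & (~c | ~d)) & ~a) | (~d & ~b))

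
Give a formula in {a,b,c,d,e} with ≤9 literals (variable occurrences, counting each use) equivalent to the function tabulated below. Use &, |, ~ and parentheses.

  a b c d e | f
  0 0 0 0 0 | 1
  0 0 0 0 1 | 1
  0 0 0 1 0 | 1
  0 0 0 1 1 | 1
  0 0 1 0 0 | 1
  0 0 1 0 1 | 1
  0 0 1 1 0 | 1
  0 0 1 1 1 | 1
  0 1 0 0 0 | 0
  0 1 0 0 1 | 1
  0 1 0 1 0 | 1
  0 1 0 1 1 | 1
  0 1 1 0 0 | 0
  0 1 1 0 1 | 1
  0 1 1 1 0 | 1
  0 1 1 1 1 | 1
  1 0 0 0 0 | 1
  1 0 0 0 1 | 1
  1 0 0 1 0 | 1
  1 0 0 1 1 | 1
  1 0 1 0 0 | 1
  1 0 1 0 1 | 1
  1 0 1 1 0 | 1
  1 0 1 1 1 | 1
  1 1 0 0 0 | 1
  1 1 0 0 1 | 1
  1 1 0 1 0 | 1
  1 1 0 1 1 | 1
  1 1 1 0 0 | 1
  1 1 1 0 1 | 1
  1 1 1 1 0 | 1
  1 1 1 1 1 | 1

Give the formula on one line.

  ~b = 11111111000000001111111100000000
  (d | ~b) = 11111111001100111111111100110011
  (c & b) = 00000000000011110000000000001111
  ((c & b) & a) = 00000000000000000000000000001111
  ((d | ~b) | ((c & b) & a)) = 11111111001100111111111100111111
  (b & e) = 00000000010101010000000001010101
  ((b & e) | a) = 00000000010101011111111111111111
  (((d | ~b) | ((c & b) & a)) | ((b & e) | a)) = 11111111011101111111111111111111

(((d | ~b) | ((c & b) & a)) | ((b & e) | a))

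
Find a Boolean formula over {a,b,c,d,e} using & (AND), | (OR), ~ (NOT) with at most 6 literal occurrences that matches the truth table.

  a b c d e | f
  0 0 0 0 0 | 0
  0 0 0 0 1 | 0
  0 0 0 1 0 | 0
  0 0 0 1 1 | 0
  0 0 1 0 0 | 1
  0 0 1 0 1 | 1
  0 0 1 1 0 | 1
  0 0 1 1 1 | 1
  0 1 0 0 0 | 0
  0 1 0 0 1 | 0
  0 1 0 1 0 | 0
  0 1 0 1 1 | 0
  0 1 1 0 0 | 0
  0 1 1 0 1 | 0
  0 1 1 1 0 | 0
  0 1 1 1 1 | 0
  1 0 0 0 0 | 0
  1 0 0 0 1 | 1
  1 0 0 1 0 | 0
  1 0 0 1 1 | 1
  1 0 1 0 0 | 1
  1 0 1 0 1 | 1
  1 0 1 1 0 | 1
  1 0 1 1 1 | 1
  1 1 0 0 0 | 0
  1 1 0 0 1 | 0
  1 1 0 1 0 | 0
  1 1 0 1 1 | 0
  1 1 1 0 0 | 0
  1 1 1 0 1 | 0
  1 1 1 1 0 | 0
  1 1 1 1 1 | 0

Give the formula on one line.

((e & (a & ~b)) | (~b & c))

  ~b = 11111111000000001111111100000000
  (a & ~b) = 00000000000000001111111100000000
  (e & (a & ~b)) = 00000000000000000101010100000000
  (~b & c) = 00001111000000000000111100000000
  ((e & (a & ~b)) | (~b & c)) = 00001111000000000101111100000000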